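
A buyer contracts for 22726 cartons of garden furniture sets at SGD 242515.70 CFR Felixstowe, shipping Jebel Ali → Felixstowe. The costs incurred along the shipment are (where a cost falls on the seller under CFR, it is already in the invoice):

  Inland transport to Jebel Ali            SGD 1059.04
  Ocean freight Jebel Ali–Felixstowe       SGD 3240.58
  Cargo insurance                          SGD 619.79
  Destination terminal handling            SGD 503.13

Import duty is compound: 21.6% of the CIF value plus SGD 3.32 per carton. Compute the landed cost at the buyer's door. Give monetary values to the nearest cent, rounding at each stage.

Total landed cost: SGD 371606.21

CFR: the seller pays costs through ocean freight to the destination port, but not insurance.
Already in the invoice (seller's account under CFR): inland to port, freight — exclude.
CIF value = CFR price + insurance = 242515.70 + 619.79 = 243135.49
Ad valorem component: 243135.49 × 21.6% = 52517.27
Specific component: 22726 × 3.32 = 75450.32
Import duty = 52517.27 + 75450.32 = 127967.59
Buyer bears: insurance 619.79 + destination terminal 503.13 + duty 127967.59 = 129090.51
Landed cost = invoice 242515.70 + 129090.51 = 371606.21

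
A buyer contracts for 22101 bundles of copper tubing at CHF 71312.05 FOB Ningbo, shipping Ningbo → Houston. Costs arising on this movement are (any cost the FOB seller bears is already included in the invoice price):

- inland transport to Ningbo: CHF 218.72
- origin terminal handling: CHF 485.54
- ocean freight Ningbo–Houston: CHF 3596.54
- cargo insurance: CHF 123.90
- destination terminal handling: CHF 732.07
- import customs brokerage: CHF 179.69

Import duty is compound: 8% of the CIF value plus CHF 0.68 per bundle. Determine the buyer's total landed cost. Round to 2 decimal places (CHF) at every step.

FOB: the seller bears costs until goods are on board at the origin port; the buyer bears freight, insurance and all costs thereafter.
Already in the invoice (seller's account under FOB): inland to port, origin terminal — exclude.
CIF value = FOB price + freight + insurance = 71312.05 + 3596.54 + 123.90 = 75032.49
Ad valorem component: 75032.49 × 8% = 6002.60
Specific component: 22101 × 0.68 = 15028.68
Import duty = 6002.60 + 15028.68 = 21031.28
Buyer bears: freight 3596.54 + insurance 123.90 + destination terminal 732.07 + brokerage 179.69 + duty 21031.28 = 25663.48
Landed cost = invoice 71312.05 + 25663.48 = 96975.53

Total landed cost: CHF 96975.53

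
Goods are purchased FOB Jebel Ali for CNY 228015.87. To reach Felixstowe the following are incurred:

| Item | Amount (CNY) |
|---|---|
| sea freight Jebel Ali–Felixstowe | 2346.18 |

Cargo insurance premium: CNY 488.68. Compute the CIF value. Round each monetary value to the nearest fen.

CIF value: CNY 230850.73

CIF = FOB price + freight + insurance
CIF = 228015.87 + 2346.18 + 488.68 = 230850.73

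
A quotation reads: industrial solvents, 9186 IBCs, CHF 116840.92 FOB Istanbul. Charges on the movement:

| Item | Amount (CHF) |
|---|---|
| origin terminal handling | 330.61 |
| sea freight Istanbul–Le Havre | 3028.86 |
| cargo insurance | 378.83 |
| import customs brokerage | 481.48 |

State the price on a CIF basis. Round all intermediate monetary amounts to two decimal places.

Not relevant to the conversion: origin terminal — on the seller under both FOB and CIF; already in the FOB price and stays in the CIF price. brokerage — on the buyer under both terms; not part of either seller's price.
From FOB to CIF, the seller additionally bears: freight, insurance.
CIF price = 116840.92 + 3028.86 + 378.83 = 120248.61

CIF price: CHF 120248.61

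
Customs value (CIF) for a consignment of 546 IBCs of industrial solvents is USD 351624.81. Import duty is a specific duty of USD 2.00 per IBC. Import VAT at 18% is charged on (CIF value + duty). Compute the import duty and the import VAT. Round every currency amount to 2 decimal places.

Import duty: USD 1092.00; import VAT: USD 63489.03

Import duty = 546 × 2.00 = 1092.00
VAT base = CIF + duty = 351624.81 + 1092.00 = 352716.81
Import VAT = 352716.81 × 18% = 63489.03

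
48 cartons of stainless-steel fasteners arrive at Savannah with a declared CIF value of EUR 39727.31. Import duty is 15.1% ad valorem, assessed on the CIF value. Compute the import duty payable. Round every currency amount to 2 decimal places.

Import duty: EUR 5998.82

Import duty = 39727.31 × 15.1% = 5998.82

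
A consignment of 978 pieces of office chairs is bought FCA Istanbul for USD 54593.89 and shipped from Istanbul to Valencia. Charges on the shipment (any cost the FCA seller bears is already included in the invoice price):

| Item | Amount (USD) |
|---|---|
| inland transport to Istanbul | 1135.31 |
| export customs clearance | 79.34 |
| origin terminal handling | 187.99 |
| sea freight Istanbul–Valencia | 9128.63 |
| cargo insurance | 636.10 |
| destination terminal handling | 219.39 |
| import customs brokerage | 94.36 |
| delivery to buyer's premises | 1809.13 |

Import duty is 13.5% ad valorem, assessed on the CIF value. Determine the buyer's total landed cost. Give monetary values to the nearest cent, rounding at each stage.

FCA: the seller delivers export-cleared goods to the carrier; the buyer bears costs from that point.
Already in the invoice (seller's account under FCA): inland to port, export clearance — exclude.
CIF value = FCA price + origin terminal + freight + insurance = 54593.89 + 187.99 + 9128.63 + 636.10 = 64546.61
Import duty = 64546.61 × 13.5% = 8713.79
Buyer bears: origin terminal 187.99 + freight 9128.63 + insurance 636.10 + destination terminal 219.39 + brokerage 94.36 + delivery 1809.13 + duty 8713.79 = 20789.39
Landed cost = invoice 54593.89 + 20789.39 = 75383.28

Total landed cost: USD 75383.28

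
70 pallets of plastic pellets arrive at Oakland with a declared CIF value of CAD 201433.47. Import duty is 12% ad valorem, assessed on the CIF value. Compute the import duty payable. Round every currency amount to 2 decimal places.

Import duty: CAD 24172.02

Import duty = 201433.47 × 12% = 24172.02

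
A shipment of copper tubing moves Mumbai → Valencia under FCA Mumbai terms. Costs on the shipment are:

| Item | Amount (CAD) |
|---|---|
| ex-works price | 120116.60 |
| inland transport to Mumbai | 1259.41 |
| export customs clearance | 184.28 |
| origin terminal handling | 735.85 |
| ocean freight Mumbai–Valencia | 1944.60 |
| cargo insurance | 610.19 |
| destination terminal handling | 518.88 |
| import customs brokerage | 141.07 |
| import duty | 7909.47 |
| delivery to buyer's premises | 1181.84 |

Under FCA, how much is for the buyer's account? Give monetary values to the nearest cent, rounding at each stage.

Buyer's account: CAD 13041.90

FCA: the seller delivers export-cleared goods to the carrier; the buyer bears costs from that point.
Seller's account: goods 120116.60 + inland to port 1259.41 + export clearance 184.28 = 121560.29
Buyer's account: origin terminal 735.85 + freight 1944.60 + insurance 610.19 + destination terminal 518.88 + brokerage 141.07 + duty 7909.47 + delivery 1181.84 = 13041.90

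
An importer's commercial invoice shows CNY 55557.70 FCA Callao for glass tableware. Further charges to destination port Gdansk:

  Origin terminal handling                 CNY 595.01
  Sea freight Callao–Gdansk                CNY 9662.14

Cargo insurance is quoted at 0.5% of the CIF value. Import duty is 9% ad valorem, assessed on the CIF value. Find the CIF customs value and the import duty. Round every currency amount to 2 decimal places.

CIF value: CNY 66145.58; import duty: CNY 5953.10

Let C be the CIF value. C = FCA price + pre-shipment costs + freight + 0.5% × C
C − 0.5% × C = 55557.70 + 595.01 + 9662.14
0.995 × C = 65814.85
C = 65814.85 / 0.995 = 66145.58
Insurance premium = 0.5% × 66145.58 = 330.73
Import duty = 66145.58 × 9% = 5953.10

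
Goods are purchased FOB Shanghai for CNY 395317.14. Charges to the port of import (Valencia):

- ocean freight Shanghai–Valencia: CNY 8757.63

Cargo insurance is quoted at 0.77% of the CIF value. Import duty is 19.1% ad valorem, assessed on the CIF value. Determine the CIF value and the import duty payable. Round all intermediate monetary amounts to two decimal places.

CIF value: CNY 407210.29; import duty: CNY 77777.17

Let C be the CIF value. C = FOB price + freight + 0.77% × C
C − 0.77% × C = 395317.14 + 8757.63
0.9923 × C = 404074.77
C = 404074.77 / 0.9923 = 407210.29
Insurance premium = 0.77% × 407210.29 = 3135.52
Import duty = 407210.29 × 19.1% = 77777.17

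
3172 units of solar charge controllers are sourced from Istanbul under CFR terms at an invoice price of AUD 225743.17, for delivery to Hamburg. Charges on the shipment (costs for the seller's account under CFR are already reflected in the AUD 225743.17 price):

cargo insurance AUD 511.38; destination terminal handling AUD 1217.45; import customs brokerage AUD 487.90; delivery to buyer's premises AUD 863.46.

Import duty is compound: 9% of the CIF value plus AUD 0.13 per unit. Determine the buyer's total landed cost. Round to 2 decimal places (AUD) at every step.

CFR: the seller pays costs through ocean freight to the destination port, but not insurance.
CIF value = CFR price + insurance = 225743.17 + 511.38 = 226254.55
Ad valorem component: 226254.55 × 9% = 20362.91
Specific component: 3172 × 0.13 = 412.36
Import duty = 20362.91 + 412.36 = 20775.27
Buyer bears: insurance 511.38 + destination terminal 1217.45 + brokerage 487.90 + delivery 863.46 + duty 20775.27 = 23855.46
Landed cost = invoice 225743.17 + 23855.46 = 249598.63

Total landed cost: AUD 249598.63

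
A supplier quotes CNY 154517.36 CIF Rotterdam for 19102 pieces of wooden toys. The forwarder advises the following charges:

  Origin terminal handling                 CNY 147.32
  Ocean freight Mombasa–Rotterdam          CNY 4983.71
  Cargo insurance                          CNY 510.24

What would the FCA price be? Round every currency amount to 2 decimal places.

FCA price: CNY 148876.09

From CIF to FCA, the seller no longer bears: origin terminal, freight, insurance.
FCA price = 154517.36 − 147.32 − 4983.71 − 510.24 = 148876.09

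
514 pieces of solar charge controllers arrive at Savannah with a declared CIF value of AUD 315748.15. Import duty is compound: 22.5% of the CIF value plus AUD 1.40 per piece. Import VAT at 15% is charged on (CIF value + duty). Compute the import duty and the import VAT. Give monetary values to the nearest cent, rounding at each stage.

Import duty: AUD 71762.93; import VAT: AUD 58126.66

Ad valorem component: 315748.15 × 22.5% = 71043.33
Specific component: 514 × 1.40 = 719.60
Import duty = 71043.33 + 719.60 = 71762.93
VAT base = CIF + duty = 315748.15 + 71762.93 = 387511.08
Import VAT = 387511.08 × 15% = 58126.66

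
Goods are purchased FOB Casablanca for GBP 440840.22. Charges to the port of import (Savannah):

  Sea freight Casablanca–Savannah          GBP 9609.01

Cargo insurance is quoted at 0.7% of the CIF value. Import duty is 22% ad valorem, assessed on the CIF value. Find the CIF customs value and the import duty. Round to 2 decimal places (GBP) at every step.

Let C be the CIF value. C = FOB price + freight + 0.7% × C
C − 0.7% × C = 440840.22 + 9609.01
0.993 × C = 450449.23
C = 450449.23 / 0.993 = 453624.60
Insurance premium = 0.7% × 453624.60 = 3175.37
Import duty = 453624.60 × 22% = 99797.41

CIF value: GBP 453624.60; import duty: GBP 99797.41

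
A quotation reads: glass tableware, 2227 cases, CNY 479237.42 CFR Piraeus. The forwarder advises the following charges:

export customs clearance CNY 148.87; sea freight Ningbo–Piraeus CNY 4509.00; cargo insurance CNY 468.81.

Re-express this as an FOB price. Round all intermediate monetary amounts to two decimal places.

Not relevant to the conversion: export clearance — on the seller under both CFR and FOB; already in the CFR price and stays in the FOB price. insurance — on the buyer under both terms; not part of either seller's price.
From CFR to FOB, the seller no longer bears: freight.
FOB price = 479237.42 − 4509.00 = 474728.42

FOB price: CNY 474728.42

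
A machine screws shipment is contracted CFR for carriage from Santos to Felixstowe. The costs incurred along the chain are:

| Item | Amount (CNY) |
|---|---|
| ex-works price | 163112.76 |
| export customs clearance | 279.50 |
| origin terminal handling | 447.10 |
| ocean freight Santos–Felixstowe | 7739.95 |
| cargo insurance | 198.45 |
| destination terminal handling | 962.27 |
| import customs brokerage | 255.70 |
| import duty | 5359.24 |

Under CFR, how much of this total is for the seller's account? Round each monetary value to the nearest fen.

Seller's account: CNY 171579.31

CFR: the seller pays costs through ocean freight to the destination port, but not insurance.
Seller's account: goods 163112.76 + export clearance 279.50 + origin terminal 447.10 + freight 7739.95 = 171579.31
Buyer's account: insurance 198.45 + destination terminal 962.27 + brokerage 255.70 + duty 5359.24 = 6775.66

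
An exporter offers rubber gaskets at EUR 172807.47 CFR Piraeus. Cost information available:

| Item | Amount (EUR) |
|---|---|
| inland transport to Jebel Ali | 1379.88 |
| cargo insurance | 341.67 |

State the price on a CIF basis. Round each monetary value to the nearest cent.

CIF price: EUR 173149.14

Not relevant to the conversion: inland to port — on the seller under both CFR and CIF; already in the CFR price and stays in the CIF price.
From CFR to CIF, the seller additionally bears: insurance.
CIF price = 172807.47 + 341.67 = 173149.14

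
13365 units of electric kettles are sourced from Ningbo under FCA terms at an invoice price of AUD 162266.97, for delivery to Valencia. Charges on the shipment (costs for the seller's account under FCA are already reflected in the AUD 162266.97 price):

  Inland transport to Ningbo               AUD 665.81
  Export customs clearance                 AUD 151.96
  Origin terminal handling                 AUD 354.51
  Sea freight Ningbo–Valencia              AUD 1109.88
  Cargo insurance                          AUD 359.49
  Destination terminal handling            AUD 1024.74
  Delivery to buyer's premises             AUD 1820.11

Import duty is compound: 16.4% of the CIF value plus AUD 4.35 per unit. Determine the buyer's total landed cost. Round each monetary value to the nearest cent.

Total landed cost: AUD 251984.35

FCA: the seller delivers export-cleared goods to the carrier; the buyer bears costs from that point.
Already in the invoice (seller's account under FCA): inland to port, export clearance — exclude.
CIF value = FCA price + origin terminal + freight + insurance = 162266.97 + 354.51 + 1109.88 + 359.49 = 164090.85
Ad valorem component: 164090.85 × 16.4% = 26910.90
Specific component: 13365 × 4.35 = 58137.75
Import duty = 26910.90 + 58137.75 = 85048.65
Buyer bears: origin terminal 354.51 + freight 1109.88 + insurance 359.49 + destination terminal 1024.74 + delivery 1820.11 + duty 85048.65 = 89717.38
Landed cost = invoice 162266.97 + 89717.38 = 251984.35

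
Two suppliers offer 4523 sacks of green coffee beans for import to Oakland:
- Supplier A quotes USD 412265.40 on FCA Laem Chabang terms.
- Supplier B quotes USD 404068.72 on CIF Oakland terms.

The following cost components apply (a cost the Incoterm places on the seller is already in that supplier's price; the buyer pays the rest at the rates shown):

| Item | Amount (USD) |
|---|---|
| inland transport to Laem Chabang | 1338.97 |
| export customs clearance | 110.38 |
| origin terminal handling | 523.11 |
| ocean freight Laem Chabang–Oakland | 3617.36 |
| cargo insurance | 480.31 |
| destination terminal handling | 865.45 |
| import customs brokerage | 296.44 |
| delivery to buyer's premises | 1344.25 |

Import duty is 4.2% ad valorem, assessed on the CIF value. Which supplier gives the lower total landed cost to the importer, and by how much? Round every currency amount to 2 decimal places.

Supplier A (FCA):
CIF value = FCA price + origin terminal + freight + insurance = 412265.40 + 523.11 + 3617.36 + 480.31 = 416886.18
Import duty = 416886.18 × 4.2% = 17509.22
Buyer bears (A): 523.11 + 3617.36 + 480.31 + 865.45 + 296.44 + 1344.25 = 7126.92
Landed cost (A) = invoice 412265.40 + 7126.92 + duty 17509.22 = 436901.54
Supplier B (CIF):
The CIF price already equals the CIF value: 404068.72
Import duty = 404068.72 × 4.2% = 16970.89
Buyer bears (B): 865.45 + 296.44 + 1344.25 = 2506.14
Landed cost (B) = invoice 404068.72 + 2506.14 + duty 16970.89 = 423545.75
Difference = |436901.54 − 423545.75| = 13355.79

Supplier B is cheaper by USD 13355.79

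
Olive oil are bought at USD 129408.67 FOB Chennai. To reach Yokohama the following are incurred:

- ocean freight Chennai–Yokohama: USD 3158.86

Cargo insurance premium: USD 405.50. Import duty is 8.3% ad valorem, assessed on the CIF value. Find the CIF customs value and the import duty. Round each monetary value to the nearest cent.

CIF = FOB price + freight + insurance
CIF = 129408.67 + 3158.86 + 405.50 = 132973.03
Import duty = 132973.03 × 8.3% = 11036.76

CIF value: USD 132973.03; import duty: USD 11036.76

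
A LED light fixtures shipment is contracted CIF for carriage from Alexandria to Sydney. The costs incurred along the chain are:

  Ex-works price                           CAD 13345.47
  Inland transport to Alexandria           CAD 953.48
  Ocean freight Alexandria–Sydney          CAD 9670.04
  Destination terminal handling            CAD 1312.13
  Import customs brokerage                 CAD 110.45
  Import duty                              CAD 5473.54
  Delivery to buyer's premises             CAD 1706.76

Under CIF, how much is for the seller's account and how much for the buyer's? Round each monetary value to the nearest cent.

CIF: the seller pays costs through ocean freight and marine insurance to the destination port.
Seller's account: goods 13345.47 + inland to port 953.48 + freight 9670.04 = 23968.99
Buyer's account: destination terminal 1312.13 + brokerage 110.45 + duty 5473.54 + delivery 1706.76 = 8602.88

Seller: CAD 23968.99; buyer: CAD 8602.88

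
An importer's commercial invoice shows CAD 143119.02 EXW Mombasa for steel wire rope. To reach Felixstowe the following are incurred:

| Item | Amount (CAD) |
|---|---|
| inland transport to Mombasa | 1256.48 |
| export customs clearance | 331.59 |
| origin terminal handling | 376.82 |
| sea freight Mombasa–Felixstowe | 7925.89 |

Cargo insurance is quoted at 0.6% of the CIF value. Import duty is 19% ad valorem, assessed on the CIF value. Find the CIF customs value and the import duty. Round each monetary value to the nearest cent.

Let C be the CIF value. C = EXW price + pre-shipment costs + freight + 0.6% × C
C − 0.6% × C = 143119.02 + 1256.48 + 331.59 + 376.82 + 7925.89
0.994 × C = 153009.80
C = 153009.80 / 0.994 = 153933.40
Insurance premium = 0.6% × 153933.40 = 923.60
Import duty = 153933.40 × 19% = 29247.35

CIF value: CAD 153933.40; import duty: CAD 29247.35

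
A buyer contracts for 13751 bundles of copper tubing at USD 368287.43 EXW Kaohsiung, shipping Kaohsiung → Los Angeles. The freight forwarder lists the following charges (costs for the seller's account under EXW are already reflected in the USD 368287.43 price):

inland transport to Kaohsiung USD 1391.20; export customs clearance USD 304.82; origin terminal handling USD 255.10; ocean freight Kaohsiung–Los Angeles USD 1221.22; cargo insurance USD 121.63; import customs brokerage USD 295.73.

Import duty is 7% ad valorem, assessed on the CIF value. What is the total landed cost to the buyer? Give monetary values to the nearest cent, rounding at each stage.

EXW: the seller makes goods available at their premises; the buyer bears all onward costs.
CIF value = EXW price + inland to port + export clearance + origin terminal + freight + insurance = 368287.43 + 1391.20 + 304.82 + 255.10 + 1221.22 + 121.63 = 371581.40
Import duty = 371581.40 × 7% = 26010.70
Buyer bears: inland to port 1391.20 + export clearance 304.82 + origin terminal 255.10 + freight 1221.22 + insurance 121.63 + brokerage 295.73 + duty 26010.70 = 29600.40
Landed cost = invoice 368287.43 + 29600.40 = 397887.83

Total landed cost: USD 397887.83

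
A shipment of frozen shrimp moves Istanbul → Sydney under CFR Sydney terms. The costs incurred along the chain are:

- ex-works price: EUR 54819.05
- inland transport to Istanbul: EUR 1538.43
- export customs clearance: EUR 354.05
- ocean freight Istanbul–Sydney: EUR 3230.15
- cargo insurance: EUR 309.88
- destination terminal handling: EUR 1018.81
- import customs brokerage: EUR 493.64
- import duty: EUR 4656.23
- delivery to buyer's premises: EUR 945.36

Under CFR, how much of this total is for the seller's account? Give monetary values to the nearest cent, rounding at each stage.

Seller's account: EUR 59941.68

CFR: the seller pays costs through ocean freight to the destination port, but not insurance.
Seller's account: goods 54819.05 + inland to port 1538.43 + export clearance 354.05 + freight 3230.15 = 59941.68
Buyer's account: insurance 309.88 + destination terminal 1018.81 + brokerage 493.64 + duty 4656.23 + delivery 945.36 = 7423.92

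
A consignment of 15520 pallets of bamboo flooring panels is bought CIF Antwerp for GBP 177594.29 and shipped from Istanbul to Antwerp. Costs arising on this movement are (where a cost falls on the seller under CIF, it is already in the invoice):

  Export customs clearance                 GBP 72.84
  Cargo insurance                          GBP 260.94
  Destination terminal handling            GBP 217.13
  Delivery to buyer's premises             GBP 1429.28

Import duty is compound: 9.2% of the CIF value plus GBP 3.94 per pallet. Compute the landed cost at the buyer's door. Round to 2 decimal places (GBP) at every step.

CIF: the seller pays costs through ocean freight and marine insurance to the destination port.
Already in the invoice (seller's account under CIF): export clearance, insurance — exclude.
The CIF price already equals the CIF value: 177594.29
Ad valorem component: 177594.29 × 9.2% = 16338.67
Specific component: 15520 × 3.94 = 61148.80
Import duty = 16338.67 + 61148.80 = 77487.47
Buyer bears: destination terminal 217.13 + delivery 1429.28 + duty 77487.47 = 79133.88
Landed cost = invoice 177594.29 + 79133.88 = 256728.17

Total landed cost: GBP 256728.17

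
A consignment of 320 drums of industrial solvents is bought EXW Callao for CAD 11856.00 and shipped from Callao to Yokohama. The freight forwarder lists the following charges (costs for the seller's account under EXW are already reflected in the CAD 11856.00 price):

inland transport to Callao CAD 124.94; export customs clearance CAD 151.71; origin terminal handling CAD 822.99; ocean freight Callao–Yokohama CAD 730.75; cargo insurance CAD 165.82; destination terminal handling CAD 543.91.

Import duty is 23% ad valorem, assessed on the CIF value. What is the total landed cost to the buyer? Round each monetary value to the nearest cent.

EXW: the seller makes goods available at their premises; the buyer bears all onward costs.
CIF value = EXW price + inland to port + export clearance + origin terminal + freight + insurance = 11856.00 + 124.94 + 151.71 + 822.99 + 730.75 + 165.82 = 13852.21
Import duty = 13852.21 × 23% = 3186.01
Buyer bears: inland to port 124.94 + export clearance 151.71 + origin terminal 822.99 + freight 730.75 + insurance 165.82 + destination terminal 543.91 + duty 3186.01 = 5726.13
Landed cost = invoice 11856.00 + 5726.13 = 17582.13

Total landed cost: CAD 17582.13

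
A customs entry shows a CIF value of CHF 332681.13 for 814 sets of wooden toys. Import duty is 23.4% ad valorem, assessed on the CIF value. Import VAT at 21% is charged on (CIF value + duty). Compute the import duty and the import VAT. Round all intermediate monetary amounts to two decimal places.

Import duty: CHF 77847.38; import VAT: CHF 86210.99

Import duty = 332681.13 × 23.4% = 77847.38
VAT base = CIF + duty = 332681.13 + 77847.38 = 410528.51
Import VAT = 410528.51 × 21% = 86210.99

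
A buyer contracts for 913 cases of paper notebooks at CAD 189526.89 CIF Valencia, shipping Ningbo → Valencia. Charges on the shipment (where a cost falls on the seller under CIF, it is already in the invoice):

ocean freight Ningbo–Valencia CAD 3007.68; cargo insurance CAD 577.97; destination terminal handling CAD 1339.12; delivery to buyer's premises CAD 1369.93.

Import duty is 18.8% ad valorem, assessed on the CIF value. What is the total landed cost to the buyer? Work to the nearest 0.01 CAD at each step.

CIF: the seller pays costs through ocean freight and marine insurance to the destination port.
Already in the invoice (seller's account under CIF): freight, insurance — exclude.
The CIF price already equals the CIF value: 189526.89
Import duty = 189526.89 × 18.8% = 35631.06
Buyer bears: destination terminal 1339.12 + delivery 1369.93 + duty 35631.06 = 38340.11
Landed cost = invoice 189526.89 + 38340.11 = 227867.00

Total landed cost: CAD 227867.00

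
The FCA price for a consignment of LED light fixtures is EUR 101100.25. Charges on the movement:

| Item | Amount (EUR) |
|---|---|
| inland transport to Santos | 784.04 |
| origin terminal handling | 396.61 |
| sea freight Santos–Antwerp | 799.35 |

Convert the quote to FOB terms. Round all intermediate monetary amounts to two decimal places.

FOB price: EUR 101496.86

Not relevant to the conversion: inland to port — on the seller under both FCA and FOB; already in the FCA price and stays in the FOB price. freight — on the buyer under both terms; not part of either seller's price.
From FCA to FOB, the seller additionally bears: origin terminal.
FOB price = 101100.25 + 396.61 = 101496.86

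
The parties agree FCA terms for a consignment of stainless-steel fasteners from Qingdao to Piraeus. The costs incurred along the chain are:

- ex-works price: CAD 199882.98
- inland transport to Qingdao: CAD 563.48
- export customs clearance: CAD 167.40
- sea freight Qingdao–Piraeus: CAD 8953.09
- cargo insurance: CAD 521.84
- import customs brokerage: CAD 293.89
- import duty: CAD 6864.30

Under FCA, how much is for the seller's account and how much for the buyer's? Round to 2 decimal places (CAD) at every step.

FCA: the seller delivers export-cleared goods to the carrier; the buyer bears costs from that point.
Seller's account: goods 199882.98 + inland to port 563.48 + export clearance 167.40 = 200613.86
Buyer's account: freight 8953.09 + insurance 521.84 + brokerage 293.89 + duty 6864.30 = 16633.12

Seller: CAD 200613.86; buyer: CAD 16633.12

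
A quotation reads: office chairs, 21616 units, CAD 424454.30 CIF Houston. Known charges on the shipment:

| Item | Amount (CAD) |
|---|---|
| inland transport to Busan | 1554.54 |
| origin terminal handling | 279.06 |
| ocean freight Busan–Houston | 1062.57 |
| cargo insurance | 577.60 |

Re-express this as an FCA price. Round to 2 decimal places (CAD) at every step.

Not relevant to the conversion: inland to port — on the seller under both CIF and FCA; already in the CIF price and stays in the FCA price.
From CIF to FCA, the seller no longer bears: origin terminal, freight, insurance.
FCA price = 424454.30 − 279.06 − 1062.57 − 577.60 = 422535.07

FCA price: CAD 422535.07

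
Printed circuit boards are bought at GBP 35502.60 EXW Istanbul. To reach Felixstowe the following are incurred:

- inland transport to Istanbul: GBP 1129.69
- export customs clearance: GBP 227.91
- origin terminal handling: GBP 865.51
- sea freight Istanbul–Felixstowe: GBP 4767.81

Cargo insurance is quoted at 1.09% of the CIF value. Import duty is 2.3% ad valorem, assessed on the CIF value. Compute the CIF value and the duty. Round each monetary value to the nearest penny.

CIF value: GBP 42961.80; import duty: GBP 988.12

Let C be the CIF value. C = EXW price + pre-shipment costs + freight + 1.09% × C
C − 1.09% × C = 35502.60 + 1129.69 + 227.91 + 865.51 + 4767.81
0.9891 × C = 42493.52
C = 42493.52 / 0.9891 = 42961.80
Insurance premium = 1.09% × 42961.80 = 468.28
Import duty = 42961.80 × 2.3% = 988.12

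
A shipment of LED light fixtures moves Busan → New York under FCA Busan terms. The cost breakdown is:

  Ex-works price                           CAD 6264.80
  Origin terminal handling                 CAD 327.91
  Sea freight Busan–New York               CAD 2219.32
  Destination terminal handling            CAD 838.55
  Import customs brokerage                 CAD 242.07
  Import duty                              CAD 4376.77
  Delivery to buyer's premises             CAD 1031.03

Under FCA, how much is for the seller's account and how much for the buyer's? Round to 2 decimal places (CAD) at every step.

Seller: CAD 6264.80; buyer: CAD 9035.65

FCA: the seller delivers export-cleared goods to the carrier; the buyer bears costs from that point.
Seller's account: goods 6264.80 = 6264.80
Buyer's account: origin terminal 327.91 + freight 2219.32 + destination terminal 838.55 + brokerage 242.07 + duty 4376.77 + delivery 1031.03 = 9035.65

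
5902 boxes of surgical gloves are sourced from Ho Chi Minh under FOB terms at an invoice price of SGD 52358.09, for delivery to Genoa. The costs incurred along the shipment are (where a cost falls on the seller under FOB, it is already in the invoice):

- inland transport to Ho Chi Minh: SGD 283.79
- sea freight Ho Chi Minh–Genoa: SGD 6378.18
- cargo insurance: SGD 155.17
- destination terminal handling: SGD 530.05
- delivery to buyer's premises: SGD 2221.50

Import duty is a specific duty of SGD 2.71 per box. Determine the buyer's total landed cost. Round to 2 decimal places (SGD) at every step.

Total landed cost: SGD 77637.41

FOB: the seller bears costs until goods are on board at the origin port; the buyer bears freight, insurance and all costs thereafter.
Already in the invoice (seller's account under FOB): inland to port — exclude.
CIF value = FOB price + freight + insurance = 52358.09 + 6378.18 + 155.17 = 58891.44
Import duty = 5902 × 2.71 = 15994.42
Buyer bears: freight 6378.18 + insurance 155.17 + destination terminal 530.05 + delivery 2221.50 + duty 15994.42 = 25279.32
Landed cost = invoice 52358.09 + 25279.32 = 77637.41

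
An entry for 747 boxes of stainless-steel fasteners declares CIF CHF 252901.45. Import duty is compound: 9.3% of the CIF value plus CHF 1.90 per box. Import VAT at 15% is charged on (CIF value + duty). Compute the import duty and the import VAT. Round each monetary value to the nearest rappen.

Import duty: CHF 24939.13; import VAT: CHF 41676.09

Ad valorem component: 252901.45 × 9.3% = 23519.83
Specific component: 747 × 1.90 = 1419.30
Import duty = 23519.83 + 1419.30 = 24939.13
VAT base = CIF + duty = 252901.45 + 24939.13 = 277840.58
Import VAT = 277840.58 × 15% = 41676.09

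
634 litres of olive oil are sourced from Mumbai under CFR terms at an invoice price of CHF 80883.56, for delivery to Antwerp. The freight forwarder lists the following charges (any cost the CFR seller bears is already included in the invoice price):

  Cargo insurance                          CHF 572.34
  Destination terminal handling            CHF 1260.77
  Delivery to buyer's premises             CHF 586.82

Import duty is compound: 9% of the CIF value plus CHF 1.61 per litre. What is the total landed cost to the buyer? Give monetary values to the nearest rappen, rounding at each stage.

Total landed cost: CHF 91655.26

CFR: the seller pays costs through ocean freight to the destination port, but not insurance.
CIF value = CFR price + insurance = 80883.56 + 572.34 = 81455.90
Ad valorem component: 81455.90 × 9% = 7331.03
Specific component: 634 × 1.61 = 1020.74
Import duty = 7331.03 + 1020.74 = 8351.77
Buyer bears: insurance 572.34 + destination terminal 1260.77 + delivery 586.82 + duty 8351.77 = 10771.70
Landed cost = invoice 80883.56 + 10771.70 = 91655.26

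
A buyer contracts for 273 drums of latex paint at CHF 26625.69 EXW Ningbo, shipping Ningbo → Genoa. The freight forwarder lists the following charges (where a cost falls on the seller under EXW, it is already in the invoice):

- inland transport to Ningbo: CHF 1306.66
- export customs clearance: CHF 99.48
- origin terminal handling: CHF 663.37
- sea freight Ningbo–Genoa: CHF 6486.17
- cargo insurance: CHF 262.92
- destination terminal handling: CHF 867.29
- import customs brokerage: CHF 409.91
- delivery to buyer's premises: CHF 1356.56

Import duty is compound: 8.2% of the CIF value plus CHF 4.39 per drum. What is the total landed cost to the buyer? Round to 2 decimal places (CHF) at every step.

Total landed cost: CHF 42182.95

EXW: the seller makes goods available at their premises; the buyer bears all onward costs.
CIF value = EXW price + inland to port + export clearance + origin terminal + freight + insurance = 26625.69 + 1306.66 + 99.48 + 663.37 + 6486.17 + 262.92 = 35444.29
Ad valorem component: 35444.29 × 8.2% = 2906.43
Specific component: 273 × 4.39 = 1198.47
Import duty = 2906.43 + 1198.47 = 4104.90
Buyer bears: inland to port 1306.66 + export clearance 99.48 + origin terminal 663.37 + freight 6486.17 + insurance 262.92 + destination terminal 867.29 + brokerage 409.91 + delivery 1356.56 + duty 4104.90 = 15557.26
Landed cost = invoice 26625.69 + 15557.26 = 42182.95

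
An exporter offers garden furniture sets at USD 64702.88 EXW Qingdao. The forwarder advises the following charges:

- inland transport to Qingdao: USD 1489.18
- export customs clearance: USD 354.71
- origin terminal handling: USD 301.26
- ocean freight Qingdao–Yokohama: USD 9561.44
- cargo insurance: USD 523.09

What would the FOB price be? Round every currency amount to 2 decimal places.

FOB price: USD 66848.03

Not relevant to the conversion: insurance, freight — on the buyer under both terms; not part of either seller's price.
From EXW to FOB, the seller additionally bears: inland to port, export clearance, origin terminal.
FOB price = 64702.88 + 1489.18 + 354.71 + 301.26 = 66848.03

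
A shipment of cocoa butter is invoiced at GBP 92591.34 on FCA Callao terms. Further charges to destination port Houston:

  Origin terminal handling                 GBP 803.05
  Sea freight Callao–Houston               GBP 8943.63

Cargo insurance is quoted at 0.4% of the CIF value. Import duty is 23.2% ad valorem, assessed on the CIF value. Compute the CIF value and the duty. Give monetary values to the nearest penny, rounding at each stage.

CIF value: GBP 102749.02; import duty: GBP 23837.77

Let C be the CIF value. C = FCA price + pre-shipment costs + freight + 0.4% × C
C − 0.4% × C = 92591.34 + 803.05 + 8943.63
0.996 × C = 102338.02
C = 102338.02 / 0.996 = 102749.02
Insurance premium = 0.4% × 102749.02 = 411.00
Import duty = 102749.02 × 23.2% = 23837.77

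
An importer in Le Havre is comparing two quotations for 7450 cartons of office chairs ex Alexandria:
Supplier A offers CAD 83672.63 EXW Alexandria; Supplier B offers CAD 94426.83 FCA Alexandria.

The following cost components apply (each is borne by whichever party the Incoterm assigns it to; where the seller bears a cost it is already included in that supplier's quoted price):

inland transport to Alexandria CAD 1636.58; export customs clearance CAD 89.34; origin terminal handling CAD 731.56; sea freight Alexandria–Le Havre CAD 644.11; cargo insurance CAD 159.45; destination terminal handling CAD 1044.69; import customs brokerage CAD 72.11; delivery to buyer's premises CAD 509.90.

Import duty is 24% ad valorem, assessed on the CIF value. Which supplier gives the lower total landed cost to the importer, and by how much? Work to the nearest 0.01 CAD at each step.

Supplier A (EXW):
CIF value = EXW price + inland to port + export clearance + origin terminal + freight + insurance = 83672.63 + 1636.58 + 89.34 + 731.56 + 644.11 + 159.45 = 86933.67
Import duty = 86933.67 × 24% = 20864.08
Buyer bears (A): 1636.58 + 89.34 + 731.56 + 644.11 + 159.45 + 1044.69 + 72.11 + 509.90 = 4887.74
Landed cost (A) = invoice 83672.63 + 4887.74 + duty 20864.08 = 109424.45
Supplier B (FCA):
CIF value = FCA price + origin terminal + freight + insurance = 94426.83 + 731.56 + 644.11 + 159.45 = 95961.95
Import duty = 95961.95 × 24% = 23030.87
Buyer bears (B): 731.56 + 644.11 + 159.45 + 1044.69 + 72.11 + 509.90 = 3161.82
Landed cost (B) = invoice 94426.83 + 3161.82 + duty 23030.87 = 120619.52
Difference = |109424.45 − 120619.52| = 11195.07

Supplier A is cheaper by CAD 11195.07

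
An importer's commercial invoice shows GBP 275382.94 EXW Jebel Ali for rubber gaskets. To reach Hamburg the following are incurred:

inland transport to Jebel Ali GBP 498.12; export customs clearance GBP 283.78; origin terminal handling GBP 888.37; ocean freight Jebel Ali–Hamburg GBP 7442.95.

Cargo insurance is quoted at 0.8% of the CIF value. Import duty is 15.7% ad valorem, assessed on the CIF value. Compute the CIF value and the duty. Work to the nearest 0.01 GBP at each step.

Let C be the CIF value. C = EXW price + pre-shipment costs + freight + 0.8% × C
C − 0.8% × C = 275382.94 + 498.12 + 283.78 + 888.37 + 7442.95
0.992 × C = 284496.16
C = 284496.16 / 0.992 = 286790.48
Insurance premium = 0.8% × 286790.48 = 2294.32
Import duty = 286790.48 × 15.7% = 45026.11

CIF value: GBP 286790.48; import duty: GBP 45026.11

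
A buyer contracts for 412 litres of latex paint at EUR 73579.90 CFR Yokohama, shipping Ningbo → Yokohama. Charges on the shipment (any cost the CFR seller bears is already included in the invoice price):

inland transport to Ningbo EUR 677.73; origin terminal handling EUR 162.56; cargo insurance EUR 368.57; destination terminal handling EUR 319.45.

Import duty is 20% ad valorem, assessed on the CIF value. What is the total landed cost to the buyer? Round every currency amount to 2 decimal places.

CFR: the seller pays costs through ocean freight to the destination port, but not insurance.
Already in the invoice (seller's account under CFR): inland to port, origin terminal — exclude.
CIF value = CFR price + insurance = 73579.90 + 368.57 = 73948.47
Import duty = 73948.47 × 20% = 14789.69
Buyer bears: insurance 368.57 + destination terminal 319.45 + duty 14789.69 = 15477.71
Landed cost = invoice 73579.90 + 15477.71 = 89057.61

Total landed cost: EUR 89057.61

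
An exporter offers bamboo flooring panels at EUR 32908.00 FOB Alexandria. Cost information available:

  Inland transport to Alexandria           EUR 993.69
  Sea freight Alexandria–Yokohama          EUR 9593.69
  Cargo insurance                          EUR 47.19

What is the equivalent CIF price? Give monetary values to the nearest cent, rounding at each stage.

Not relevant to the conversion: inland to port — on the seller under both FOB and CIF; already in the FOB price and stays in the CIF price.
From FOB to CIF, the seller additionally bears: freight, insurance.
CIF price = 32908.00 + 9593.69 + 47.19 = 42548.88

CIF price: EUR 42548.88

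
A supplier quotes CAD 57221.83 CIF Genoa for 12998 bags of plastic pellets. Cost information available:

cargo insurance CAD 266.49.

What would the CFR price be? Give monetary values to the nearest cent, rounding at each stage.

CFR price: CAD 56955.34

From CIF to CFR, the seller no longer bears: insurance.
CFR price = 57221.83 − 266.49 = 56955.34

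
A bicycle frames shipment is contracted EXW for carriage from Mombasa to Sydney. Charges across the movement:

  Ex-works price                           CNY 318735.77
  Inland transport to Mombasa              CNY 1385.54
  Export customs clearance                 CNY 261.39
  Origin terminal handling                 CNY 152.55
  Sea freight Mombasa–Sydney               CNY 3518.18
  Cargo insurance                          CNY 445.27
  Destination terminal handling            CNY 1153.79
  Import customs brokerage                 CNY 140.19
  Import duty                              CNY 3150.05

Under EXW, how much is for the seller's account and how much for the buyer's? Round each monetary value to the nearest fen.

Seller: CNY 318735.77; buyer: CNY 10206.96

EXW: the seller makes goods available at their premises; the buyer bears all onward costs.
Seller's account: goods 318735.77 = 318735.77
Buyer's account: inland to port 1385.54 + export clearance 261.39 + origin terminal 152.55 + freight 3518.18 + insurance 445.27 + destination terminal 1153.79 + brokerage 140.19 + duty 3150.05 = 10206.96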